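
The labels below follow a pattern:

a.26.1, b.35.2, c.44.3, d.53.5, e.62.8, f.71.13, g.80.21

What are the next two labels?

h.89.34 then i.98.55

Letter: letters move forward 1 place in the alphabet, so a, b, c, d, e, f, g → h → i.
For the second component, +9 each step: 26, 35, 44, 53, 62, 71, 80 → 89 → 98.
For the third component, each term is the sum of the two before it: 1, 2, 3, 5, 8, 13, 21 → 34 → 55.
Putting the parts together: h.89.34 and then i.98.55.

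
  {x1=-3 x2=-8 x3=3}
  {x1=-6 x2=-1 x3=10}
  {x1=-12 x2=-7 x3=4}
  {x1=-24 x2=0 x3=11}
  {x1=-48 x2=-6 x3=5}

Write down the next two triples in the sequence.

{x1=-96 x2=1 x3=12}, {x1=-192 x2=-5 x3=6}

X1: ×2 each step; -3, -6, -12, -24, -48 → -96 → -192.
X2: alternating steps +7, −6, +7, −6, …, so -8, -1, -7, 0, -6 → 1 → -5.
X3: always 11 more than the x2; 3, 10, 4, 11, 5 → 12 → 6.
So the next two triples are {x1=-96 x2=1 x3=12} and {x1=-192 x2=-5 x3=6}.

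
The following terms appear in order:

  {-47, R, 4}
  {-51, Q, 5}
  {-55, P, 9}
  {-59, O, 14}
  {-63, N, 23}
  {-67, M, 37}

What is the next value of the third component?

Third component goes 4, 5, 9, 14, 23, 37 → 60 (each term is the sum of the two before it).

60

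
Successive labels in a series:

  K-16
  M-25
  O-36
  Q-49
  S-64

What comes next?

Letter — letters move forward 2 places in the alphabet: K, M, O, Q, S → U.
Second component: perfect squares: 4², 5², 6², …, so 16, 25, 36, 49, 64 → 81.
Putting it together: U-81.

U-81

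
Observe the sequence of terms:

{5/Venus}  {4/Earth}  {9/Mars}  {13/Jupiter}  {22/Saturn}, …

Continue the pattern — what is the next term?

First component: each term is the sum of the two before it; 5, 4, 9, 13, 22 → 35.
Planet: runs through the planets Mercury→Neptune; Venus, Earth, Mars, Jupiter, Saturn → Uranus.
Combining the parts gives {35/Uranus}.

{35/Uranus}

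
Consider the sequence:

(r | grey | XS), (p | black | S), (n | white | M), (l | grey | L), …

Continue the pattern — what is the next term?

Letter: r, p, n, l → j (letters move back 2 places in the alphabet).
Shade: grey, black, white, grey → black (repeats grey → black → white).
Size — runs through clothing sizes XS→XL: XS, S, M, L → XL.
Putting it together: (j | black | XL).

(j | black | XL)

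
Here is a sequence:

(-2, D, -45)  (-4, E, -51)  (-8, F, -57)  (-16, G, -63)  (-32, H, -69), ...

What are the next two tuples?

First part: ×2 each step; -2, -4, -8, -16, -32 → -64 → -128.
Letter: letters move forward 1 place in the alphabet, so D, E, F, G, H → I → J.
Third part: -45, -51, -57, -63, -69 → -75 → -81 (−6 each step).
Putting the parts together: (-64, I, -75) and then (-128, J, -81).

(-64, I, -75), (-128, J, -81)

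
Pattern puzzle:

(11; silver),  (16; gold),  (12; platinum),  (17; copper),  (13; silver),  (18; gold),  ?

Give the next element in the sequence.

First part — alternating steps +5, −4, +5, −4, …: 11, 16, 12, 17, 13, 18 → 14.
Metal: silver, gold, platinum, copper, silver, gold → platinum (repeats silver → gold → platinum → copper).
Putting it together: (14; platinum).

(14; platinum)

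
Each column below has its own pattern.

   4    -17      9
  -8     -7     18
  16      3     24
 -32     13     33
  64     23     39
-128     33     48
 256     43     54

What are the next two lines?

-512  53  63; 1024  63  69

First component — ×(-2) each step: 4, -8, 16, -32, 64, -128, 256 → -512 → 1024.
Second component — +10 each step: -17, -7, 3, 13, 23, 33, 43 → 53 → 63.
Third component — alternating steps +9, +6, +9, +6, …: 9, 18, 24, 33, 39, 48, 54 → 63 → 69.
So the next two lines are -512  53  63 and 1024  63  69.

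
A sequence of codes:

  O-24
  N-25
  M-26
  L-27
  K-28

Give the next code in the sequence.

J-29

Letter — letters move back 1 place in the alphabet: O, N, M, L, K → J.
Second component goes 24, 25, 26, 27, 28 → 29 (+1 each step).
Combining the parts gives J-29.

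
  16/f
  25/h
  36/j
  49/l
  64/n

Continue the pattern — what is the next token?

For the first component, perfect squares: 4², 5², 6², …: 16, 25, 36, 49, 64 → 81.
Letter goes f, h, j, l, n → p (letters move forward 2 places in the alphabet).
Putting it together: 81/p.

81/p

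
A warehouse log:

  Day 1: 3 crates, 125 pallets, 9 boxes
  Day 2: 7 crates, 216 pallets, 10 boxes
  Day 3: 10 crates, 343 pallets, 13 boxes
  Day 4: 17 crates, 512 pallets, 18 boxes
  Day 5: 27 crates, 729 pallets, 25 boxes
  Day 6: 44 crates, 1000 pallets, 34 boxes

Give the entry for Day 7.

71 crates, 1331 pallets, 45 boxes

Crates goes 3, 7, 10, 17, 27, 44 → 71 (each term is the sum of the two before it).
Pallets goes 125, 216, 343, 512, 729, 1000 → 1331 (perfect cubes: 5³, 6³, 7³, …).
Boxes — differences are 1, 3, 5, … (increasing by 2 each time): 9, 10, 13, 18, 25, 34 → 45.
Combining the parts gives 71 crates, 1331 pallets, 45 boxes.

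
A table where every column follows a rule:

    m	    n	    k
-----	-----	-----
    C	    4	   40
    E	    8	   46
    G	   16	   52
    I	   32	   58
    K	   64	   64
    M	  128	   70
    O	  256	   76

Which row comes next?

Q  512  82

Column m — letters move forward 2 places in the alphabet: C, E, G, I, K, M, O → Q.
Column n: ×2 each step; 4, 8, 16, 32, 64, 128, 256 → 512.
Column k: 40, 46, 52, 58, 64, 70, 76 → 82 (+6 each step).
Putting it together: Q  512  82.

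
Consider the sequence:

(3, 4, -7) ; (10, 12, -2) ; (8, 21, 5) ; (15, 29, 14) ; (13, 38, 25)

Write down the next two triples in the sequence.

For the first value, alternating steps +7, −2, +7, −2, …: 3, 10, 8, 15, 13 → 20 → 18.
Second value — alternating steps +8, +9, +8, +9, …: 4, 12, 21, 29, 38 → 46 → 55.
Third value goes -7, -2, 5, 14, 25 → 38 → 53 (differences are 5, 7, 9, … (increasing by 2 each time)).
Putting the parts together: (20, 46, 38) and then (18, 55, 53).

(20, 46, 38), (18, 55, 53)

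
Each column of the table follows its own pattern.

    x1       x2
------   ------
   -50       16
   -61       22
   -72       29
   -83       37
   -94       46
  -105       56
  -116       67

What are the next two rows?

-127  79; -138  92

Column x1: −11 each step, so -50, -61, -72, -83, -94, -105, -116 → -127 → -138.
Column x2 — differences are 6, 7, 8, … (increasing by 1 each time): 16, 22, 29, 37, 46, 56, 67 → 79 → 92.
Putting the parts together: -127  79 and then -138  92.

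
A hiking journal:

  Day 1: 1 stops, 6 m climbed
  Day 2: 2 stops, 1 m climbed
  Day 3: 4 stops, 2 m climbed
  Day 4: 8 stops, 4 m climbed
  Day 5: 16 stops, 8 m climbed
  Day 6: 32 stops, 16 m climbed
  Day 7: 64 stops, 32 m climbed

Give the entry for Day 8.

For the stops, ×2 each step: 1, 2, 4, 8, 16, 32, 64 → 128.
M climbed: always the previous value of the stops, so 6, 1, 2, 4, 8, 16, 32 → 64.
So the next line is 128 stops, 64 m climbed.

128 stops, 64 m climbed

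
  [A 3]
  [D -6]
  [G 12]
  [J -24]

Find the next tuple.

[M 48]

Letter goes A, D, G, J → M (letters move forward 3 places in the alphabet).
Second slot: ×(-2) each step; 3, -6, 12, -24 → 48.
Putting it together: [M 48].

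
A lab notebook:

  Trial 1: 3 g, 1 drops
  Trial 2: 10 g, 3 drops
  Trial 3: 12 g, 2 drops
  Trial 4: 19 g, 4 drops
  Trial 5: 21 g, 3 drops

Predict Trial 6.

G — alternating steps +7, +2, +7, +2, …: 3, 10, 12, 19, 21 → 28.
For the drops, alternating steps +2, −1, +2, −1, …: 1, 3, 2, 4, 3 → 5.
Combining the parts gives 28 g, 5 drops.

28 g, 5 drops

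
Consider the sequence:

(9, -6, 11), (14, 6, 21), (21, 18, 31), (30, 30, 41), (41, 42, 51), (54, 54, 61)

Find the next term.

(69, 66, 71)

First coordinate goes 9, 14, 21, 30, 41, 54 → 69 (differences are 5, 7, 9, … (increasing by 2 each time)).
Second coordinate: -6, 6, 18, 30, 42, 54 → 66 (+12 each step).
Third coordinate: +10 each step, so 11, 21, 31, 41, 51, 61 → 71.
Combining the parts gives (69, 66, 71).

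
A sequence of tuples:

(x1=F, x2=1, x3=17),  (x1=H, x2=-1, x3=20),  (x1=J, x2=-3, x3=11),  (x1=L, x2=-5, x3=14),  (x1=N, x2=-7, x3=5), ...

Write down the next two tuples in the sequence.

(x1=P, x2=-9, x3=8), (x1=R, x2=-11, x3=-1)

X1: F, H, J, L, N → P → R (letters move forward 2 places in the alphabet).
X2 goes 1, -1, -3, -5, -7 → -9 → -11 (−2 each step).
For the x3, alternating steps +3, −9, +3, −9, …: 17, 20, 11, 14, 5 → 8 → -1.
Putting the parts together: (x1=P, x2=-9, x3=8) and then (x1=R, x2=-11, x3=-1).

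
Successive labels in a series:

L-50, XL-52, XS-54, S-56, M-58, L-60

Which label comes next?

Size goes L, XL, XS, S, M, L → XL (repeats L → XL → XS → S → M).
Second component goes 50, 52, 54, 56, 58, 60 → 62 (+2 each step).
Combining the parts gives XL-62.

XL-62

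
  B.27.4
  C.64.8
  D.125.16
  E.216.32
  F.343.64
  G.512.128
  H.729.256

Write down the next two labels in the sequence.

I.1000.512, J.1331.1024

Letter — letters move forward 1 place in the alphabet: B, C, D, E, F, G, H → I → J.
Second component — perfect cubes: 3³, 4³, 5³, …: 27, 64, 125, 216, 343, 512, 729 → 1000 → 1331.
For the third component, ×2 each step: 4, 8, 16, 32, 64, 128, 256 → 512 → 1024.
So the next two labels are I.1000.512 and J.1331.1024.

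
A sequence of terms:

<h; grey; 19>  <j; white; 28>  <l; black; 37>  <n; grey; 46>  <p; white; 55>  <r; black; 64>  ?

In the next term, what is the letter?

Letter: letters move forward 2 places in the alphabet; h, j, l, n, p, r → t.

t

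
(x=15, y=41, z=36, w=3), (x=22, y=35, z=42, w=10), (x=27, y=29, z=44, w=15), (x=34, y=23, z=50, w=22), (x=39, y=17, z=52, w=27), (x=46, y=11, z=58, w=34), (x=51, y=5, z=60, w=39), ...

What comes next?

X — alternating steps +7, +5, +7, +5, …: 15, 22, 27, 34, 39, 46, 51 → 58.
Y — −6 each step: 41, 35, 29, 23, 17, 11, 5 → -1.
For the z, alternating steps +6, +2, +6, +2, …: 36, 42, 44, 50, 52, 58, 60 → 66.
For the w, always 12 less than the x: 3, 10, 15, 22, 27, 34, 39 → 46.
Putting it together: (x=58, y=-1, z=66, w=46).

(x=58, y=-1, z=66, w=46)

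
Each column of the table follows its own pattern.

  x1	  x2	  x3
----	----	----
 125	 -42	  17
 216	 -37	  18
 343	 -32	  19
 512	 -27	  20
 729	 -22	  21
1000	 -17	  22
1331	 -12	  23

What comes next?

Column x1: perfect cubes: 5³, 6³, 7³, …; 125, 216, 343, 512, 729, 1000, 1331 → 1728.
For the column x2, +5 each step: -42, -37, -32, -27, -22, -17, -12 → -7.
For the column x3, +1 each step: 17, 18, 19, 20, 21, 22, 23 → 24.
Putting it together: 1728  -7  24.

1728  -7  24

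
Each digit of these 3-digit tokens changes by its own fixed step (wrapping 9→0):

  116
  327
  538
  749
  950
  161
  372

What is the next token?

First digit: +2 each step, mod 10, so 1, 3, 5, 7, 9, 1, 3 → 5.
For the second digit, +1 each step, mod 10: 1, 2, 3, 4, 5, 6, 7 → 8.
Third digit — +1 each step, mod 10: 6, 7, 8, 9, 0, 1, 2 → 3.
So the next token is 583.

583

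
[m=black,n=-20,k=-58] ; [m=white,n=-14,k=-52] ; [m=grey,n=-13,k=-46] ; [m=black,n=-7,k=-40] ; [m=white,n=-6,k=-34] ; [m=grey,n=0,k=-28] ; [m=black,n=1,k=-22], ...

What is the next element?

[m=white,n=7,k=-16]

M — repeats black → white → grey: black, white, grey, black, white, grey, black → white.
N: alternating steps +6, +1, +6, +1, …, so -20, -14, -13, -7, -6, 0, 1 → 7.
K: -58, -52, -46, -40, -34, -28, -22 → -16 (+6 each step).
Putting it together: [m=white,n=7,k=-16].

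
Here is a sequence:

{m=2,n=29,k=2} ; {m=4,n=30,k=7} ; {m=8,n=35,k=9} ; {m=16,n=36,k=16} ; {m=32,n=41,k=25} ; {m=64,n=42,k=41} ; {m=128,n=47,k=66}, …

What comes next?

{m=256,n=48,k=107}

M: 2, 4, 8, 16, 32, 64, 128 → 256 (×2 each step).
N goes 29, 30, 35, 36, 41, 42, 47 → 48 (alternating steps +1, +5, +1, +5, …).
K goes 2, 7, 9, 16, 25, 41, 66 → 107 (each term is the sum of the two before it).
So the next term is {m=256,n=48,k=107}.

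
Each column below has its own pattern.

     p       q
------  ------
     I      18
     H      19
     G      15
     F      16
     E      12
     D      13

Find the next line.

Column p: letters move back 1 place in the alphabet, so I, H, G, F, E, D → C.
Column q — alternating steps +1, −4, +1, −4, …: 18, 19, 15, 16, 12, 13 → 9.
Putting it together: C  9.

C  9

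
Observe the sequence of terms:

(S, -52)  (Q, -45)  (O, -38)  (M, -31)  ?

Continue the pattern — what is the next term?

Letter: letters move back 2 places in the alphabet, so S, Q, O, M → K.
Second coordinate goes -52, -45, -38, -31 → -24 (+7 each step).
Combining the parts gives (K, -24).

(K, -24)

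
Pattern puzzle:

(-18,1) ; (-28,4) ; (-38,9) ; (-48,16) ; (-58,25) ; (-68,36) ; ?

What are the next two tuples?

(-78,49), (-88,64)

First value: -18, -28, -38, -48, -58, -68 → -78 → -88 (−10 each step).
Second value — perfect squares: 1², 2², 3², …: 1, 4, 9, 16, 25, 36 → 49 → 64.
Putting the parts together: (-78,49) and then (-88,64).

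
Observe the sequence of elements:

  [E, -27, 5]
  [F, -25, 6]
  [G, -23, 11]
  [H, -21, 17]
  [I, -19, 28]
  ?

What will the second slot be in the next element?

Second slot goes -27, -25, -23, -21, -19 → -17 (+2 each step).

-17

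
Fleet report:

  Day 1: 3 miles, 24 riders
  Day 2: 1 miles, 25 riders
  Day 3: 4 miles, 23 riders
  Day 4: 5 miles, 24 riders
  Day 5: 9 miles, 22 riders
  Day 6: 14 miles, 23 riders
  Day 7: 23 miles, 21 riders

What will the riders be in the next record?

22

Riders: alternating steps +1, −2, +1, −2, …; 24, 25, 23, 24, 22, 23, 21 → 22.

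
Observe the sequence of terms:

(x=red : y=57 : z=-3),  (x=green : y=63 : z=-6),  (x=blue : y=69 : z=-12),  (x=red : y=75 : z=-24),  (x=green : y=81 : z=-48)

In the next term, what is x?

blue

X: red, green, blue, red, green → blue (repeats red → green → blue).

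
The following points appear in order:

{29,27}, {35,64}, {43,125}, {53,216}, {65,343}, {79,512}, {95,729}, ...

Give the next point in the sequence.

First component goes 29, 35, 43, 53, 65, 79, 95 → 113 (differences are 6, 8, 10, … (increasing by 2 each time)).
Second component — perfect cubes: 3³, 4³, 5³, …: 27, 64, 125, 216, 343, 512, 729 → 1000.
So the next point is {113,1000}.

{113,1000}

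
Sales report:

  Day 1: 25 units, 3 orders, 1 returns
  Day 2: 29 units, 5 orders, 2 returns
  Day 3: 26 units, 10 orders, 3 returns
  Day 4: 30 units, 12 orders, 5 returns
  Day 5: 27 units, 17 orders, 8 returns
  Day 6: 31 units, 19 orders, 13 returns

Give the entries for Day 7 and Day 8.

28 units, 24 orders, 21 returns; 32 units, 26 orders, 34 returns

Units — alternating steps +4, −3, +4, −3, …: 25, 29, 26, 30, 27, 31 → 28 → 32.
For the orders, alternating steps +2, +5, +2, +5, …: 3, 5, 10, 12, 17, 19 → 24 → 26.
Returns: each term is the sum of the two before it; 1, 2, 3, 5, 8, 13 → 21 → 34.
Putting the parts together: 28 units, 24 orders, 21 returns and then 32 units, 26 orders, 34 returns.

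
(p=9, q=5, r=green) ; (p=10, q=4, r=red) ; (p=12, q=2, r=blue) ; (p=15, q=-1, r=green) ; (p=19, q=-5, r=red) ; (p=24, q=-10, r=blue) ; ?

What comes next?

P: 9, 10, 12, 15, 19, 24 → 30 (differences are 1, 2, 3, … (increasing by 1 each time)).
Q: together with the p always sums to 14, so 5, 4, 2, -1, -5, -10 → -16.
R goes green, red, blue, green, red, blue → green (repeats green → red → blue).
So the next term is (p=30, q=-16, r=green).

(p=30, q=-16, r=green)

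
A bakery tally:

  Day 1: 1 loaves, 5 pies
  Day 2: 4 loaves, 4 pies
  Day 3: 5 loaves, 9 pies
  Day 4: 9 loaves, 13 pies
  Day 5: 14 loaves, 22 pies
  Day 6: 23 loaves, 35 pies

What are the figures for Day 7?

37 loaves, 57 pies

For the loaves, each term is the sum of the two before it: 1, 4, 5, 9, 14, 23 → 37.
Pies: 5, 4, 9, 13, 22, 35 → 57 (each term is the sum of the two before it).
So the next record is 37 loaves, 57 pies.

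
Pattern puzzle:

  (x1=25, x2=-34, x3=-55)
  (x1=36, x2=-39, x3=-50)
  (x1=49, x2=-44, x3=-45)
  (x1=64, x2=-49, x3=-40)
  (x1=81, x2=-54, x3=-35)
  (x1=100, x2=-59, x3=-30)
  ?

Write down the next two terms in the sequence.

(x1=121, x2=-64, x3=-25), (x1=144, x2=-69, x3=-20)

X1: perfect squares: 5², 6², 7², …, so 25, 36, 49, 64, 81, 100 → 121 → 144.
X2: -34, -39, -44, -49, -54, -59 → -64 → -69 (−5 each step).
X3: -55, -50, -45, -40, -35, -30 → -25 → -20 (+5 each step).
So the next two terms are (x1=121, x2=-64, x3=-25) and (x1=144, x2=-69, x3=-20).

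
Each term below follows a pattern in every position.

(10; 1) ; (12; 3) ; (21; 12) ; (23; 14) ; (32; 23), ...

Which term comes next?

For the first component, alternating steps +2, +9, +2, +9, …: 10, 12, 21, 23, 32 → 34.
Second component: 1, 3, 12, 14, 23 → 25 (always 9 less than the first component).
Combining the parts gives (34; 25).

(34; 25)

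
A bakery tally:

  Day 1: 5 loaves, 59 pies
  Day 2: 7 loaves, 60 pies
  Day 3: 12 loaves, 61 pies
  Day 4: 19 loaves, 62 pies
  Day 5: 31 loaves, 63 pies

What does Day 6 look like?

50 loaves, 64 pies

Loaves goes 5, 7, 12, 19, 31 → 50 (each term is the sum of the two before it).
Pies goes 59, 60, 61, 62, 63 → 64 (+1 each step).
Combining the parts gives 50 loaves, 64 pies.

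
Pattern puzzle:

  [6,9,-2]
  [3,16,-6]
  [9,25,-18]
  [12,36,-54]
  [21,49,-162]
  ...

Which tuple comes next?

[33,64,-486]

First part: each term is the sum of the two before it, so 6, 3, 9, 12, 21 → 33.
For the second part, perfect squares: 3², 4², 5², …: 9, 16, 25, 36, 49 → 64.
Third part: -2, -6, -18, -54, -162 → -486 (×3 each step).
So the next tuple is [33,64,-486].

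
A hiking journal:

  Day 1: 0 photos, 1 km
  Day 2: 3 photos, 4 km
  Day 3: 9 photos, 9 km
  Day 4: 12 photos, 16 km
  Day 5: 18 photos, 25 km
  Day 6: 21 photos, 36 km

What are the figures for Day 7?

Photos goes 0, 3, 9, 12, 18, 21 → 27 (alternating steps +3, +6, +3, +6, …).
Km: perfect squares: 1², 2², 3², …, so 1, 4, 9, 16, 25, 36 → 49.
Combining the parts gives 27 photos, 49 km.

27 photos, 49 km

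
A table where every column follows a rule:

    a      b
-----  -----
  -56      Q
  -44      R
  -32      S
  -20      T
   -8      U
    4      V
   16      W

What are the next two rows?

28  X; 40  Y

Column a: -56, -44, -32, -20, -8, 4, 16 → 28 → 40 (+12 each step).
Column b: Q, R, S, T, U, V, W → X → Y (letters move forward 1 place in the alphabet).
Putting the parts together: 28  X and then 40  Y.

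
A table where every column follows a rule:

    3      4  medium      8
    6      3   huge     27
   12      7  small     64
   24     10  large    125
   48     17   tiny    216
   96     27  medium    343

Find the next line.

For the first component, ×2 each step: 3, 6, 12, 24, 48, 96 → 192.
Second component: 4, 3, 7, 10, 17, 27 → 44 (each term is the sum of the two before it).
Size — repeats medium → huge → small → large → tiny: medium, huge, small, large, tiny, medium → huge.
Fourth component: perfect cubes: 2³, 3³, 4³, …, so 8, 27, 64, 125, 216, 343 → 512.
So the next line is 192  44  huge  512.

192  44  huge  512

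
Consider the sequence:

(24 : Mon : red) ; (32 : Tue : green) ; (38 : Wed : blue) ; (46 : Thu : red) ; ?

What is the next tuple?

(52 : Fri : green)

First entry — alternating steps +8, +6, +8, +6, …: 24, 32, 38, 46 → 52.
Day goes Mon, Tue, Wed, Thu → Fri (runs through the weekdays Mon→Sun).
Colour: repeats red → green → blue, so red, green, blue, red → green.
Combining the parts gives (52 : Fri : green).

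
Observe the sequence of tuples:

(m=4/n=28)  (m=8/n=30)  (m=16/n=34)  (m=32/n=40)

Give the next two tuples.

(m=64/n=48), (m=128/n=58)

M: ×2 each step; 4, 8, 16, 32 → 64 → 128.
N: 28, 30, 34, 40 → 48 → 58 (differences are 2, 4, 6, … (increasing by 2 each time)).
Putting the parts together: (m=64/n=48) and then (m=128/n=58).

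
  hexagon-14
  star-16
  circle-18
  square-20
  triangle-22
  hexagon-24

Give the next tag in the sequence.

star-26

For the shape, repeats hexagon → star → circle → square → triangle: hexagon, star, circle, square, triangle, hexagon → star.
For the second component, +2 each step: 14, 16, 18, 20, 22, 24 → 26.
So the next tag is star-26.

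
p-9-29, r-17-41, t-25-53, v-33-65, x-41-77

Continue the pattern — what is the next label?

z-49-89

Letter: p, r, t, v, x → z (letters move forward 2 places in the alphabet).
Second component — +8 each step: 9, 17, 25, 33, 41 → 49.
For the third component, +12 each step: 29, 41, 53, 65, 77 → 89.
So the next label is z-49-89.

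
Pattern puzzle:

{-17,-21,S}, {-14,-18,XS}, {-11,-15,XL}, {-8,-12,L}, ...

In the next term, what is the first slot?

First slot: -17, -14, -11, -8 → -5 (+3 each step).
Second slot — always 4 less than the first slot: -21, -18, -15, -12 → -9.
For the size, runs backward through clothing sizes XS→XL: S, XS, XL, L → M.

-5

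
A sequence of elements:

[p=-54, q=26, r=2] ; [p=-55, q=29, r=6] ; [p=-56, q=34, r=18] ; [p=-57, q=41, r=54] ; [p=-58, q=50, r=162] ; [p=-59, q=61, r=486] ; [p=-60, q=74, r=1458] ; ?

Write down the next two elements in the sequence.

[p=-61, q=89, r=4374], [p=-62, q=106, r=13122]

P — −1 each step: -54, -55, -56, -57, -58, -59, -60 → -61 → -62.
Q — differences are 3, 5, 7, … (increasing by 2 each time): 26, 29, 34, 41, 50, 61, 74 → 89 → 106.
R: ×3 each step, so 2, 6, 18, 54, 162, 486, 1458 → 4374 → 13122.
So the next two elements are [p=-61, q=89, r=4374] and [p=-62, q=106, r=13122].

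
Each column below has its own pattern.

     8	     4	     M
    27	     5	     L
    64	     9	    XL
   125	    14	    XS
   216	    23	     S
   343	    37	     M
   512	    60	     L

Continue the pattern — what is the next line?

729  97  XL

First component: 8, 27, 64, 125, 216, 343, 512 → 729 (perfect cubes: 2³, 3³, 4³, …).
Second component — each term is the sum of the two before it: 4, 5, 9, 14, 23, 37, 60 → 97.
Size: repeats M → L → XL → XS → S, so M, L, XL, XS, S, M, L → XL.
Combining the parts gives 729  97  XL.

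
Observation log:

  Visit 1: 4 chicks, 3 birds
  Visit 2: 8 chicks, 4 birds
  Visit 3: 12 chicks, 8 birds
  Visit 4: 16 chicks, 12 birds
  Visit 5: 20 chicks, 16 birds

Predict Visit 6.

24 chicks, 20 birds

Chicks: +4 each step; 4, 8, 12, 16, 20 → 24.
Birds goes 3, 4, 8, 12, 16 → 20 (always the previous value of the chicks).
Combining the parts gives 24 chicks, 20 birds.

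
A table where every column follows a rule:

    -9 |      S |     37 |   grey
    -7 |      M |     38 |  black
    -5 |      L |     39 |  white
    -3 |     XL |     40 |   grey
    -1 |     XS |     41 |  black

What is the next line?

First component goes -9, -7, -5, -3, -1 → 1 (+2 each step).
Size: runs through clothing sizes XS→XL, so S, M, L, XL, XS → S.
For the third component, +1 each step: 37, 38, 39, 40, 41 → 42.
Shade goes grey, black, white, grey, black → white (repeats grey → black → white).
Combining the parts gives 1  S  42  white.

1  S  42  white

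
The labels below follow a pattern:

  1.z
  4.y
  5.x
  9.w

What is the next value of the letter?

v

First component — each term is the sum of the two before it: 1, 4, 5, 9 → 14.
Letter — letters move back 1 place in the alphabet: z, y, x, w → v.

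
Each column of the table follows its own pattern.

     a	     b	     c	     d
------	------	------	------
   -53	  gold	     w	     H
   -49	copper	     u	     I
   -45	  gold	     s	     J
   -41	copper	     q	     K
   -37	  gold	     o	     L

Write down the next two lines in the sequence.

Column a: -53, -49, -45, -41, -37 → -33 → -29 (+4 each step).
Column b: alternates gold ↔ copper, so gold, copper, gold, copper, gold → copper → gold.
Column c goes w, u, s, q, o → m → k (letters move back 2 places in the alphabet).
Column d: H, I, J, K, L → M → N (letters move forward 1 place in the alphabet).
Putting the parts together: -33  copper  m  M and then -29  gold  k  N.

-33  copper  m  M; -29  gold  k  N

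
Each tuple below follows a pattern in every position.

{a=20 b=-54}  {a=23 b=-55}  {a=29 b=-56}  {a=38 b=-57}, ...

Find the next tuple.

A — differences are 3, 6, 9, … (increasing by 3 each time): 20, 23, 29, 38 → 50.
B goes -54, -55, -56, -57 → -58 (−1 each step).
Combining the parts gives {a=50 b=-58}.

{a=50 b=-58}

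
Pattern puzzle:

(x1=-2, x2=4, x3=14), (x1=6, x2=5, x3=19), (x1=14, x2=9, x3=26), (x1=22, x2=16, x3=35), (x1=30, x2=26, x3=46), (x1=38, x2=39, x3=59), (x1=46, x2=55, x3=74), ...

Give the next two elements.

X1: -2, 6, 14, 22, 30, 38, 46 → 54 → 62 (+8 each step).
X2: 4, 5, 9, 16, 26, 39, 55 → 74 → 96 (differences are 1, 4, 7, … (increasing by 3 each time)).
X3: differences are 5, 7, 9, … (increasing by 2 each time), so 14, 19, 26, 35, 46, 59, 74 → 91 → 110.
Putting the parts together: (x1=54, x2=74, x3=91) and then (x1=62, x2=96, x3=110).

(x1=54, x2=74, x3=91), (x1=62, x2=96, x3=110)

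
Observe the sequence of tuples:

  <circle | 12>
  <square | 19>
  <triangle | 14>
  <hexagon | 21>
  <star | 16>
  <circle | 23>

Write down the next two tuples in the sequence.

<square | 18>, <triangle | 25>

Shape — repeats circle → square → triangle → hexagon → star: circle, square, triangle, hexagon, star, circle → square → triangle.
Second value goes 12, 19, 14, 21, 16, 23 → 18 → 25 (alternating steps +7, −5, +7, −5, …).
Putting the parts together: <square | 18> and then <triangle | 25>.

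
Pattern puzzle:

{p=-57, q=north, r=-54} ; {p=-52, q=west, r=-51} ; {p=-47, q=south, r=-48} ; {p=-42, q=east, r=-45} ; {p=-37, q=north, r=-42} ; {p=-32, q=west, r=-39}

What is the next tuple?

For the p, +5 each step: -57, -52, -47, -42, -37, -32 → -27.
For the q, repeats north → west → south → east: north, west, south, east, north, west → south.
R: +3 each step, so -54, -51, -48, -45, -42, -39 → -36.
Combining the parts gives {p=-27, q=south, r=-36}.

{p=-27, q=south, r=-36}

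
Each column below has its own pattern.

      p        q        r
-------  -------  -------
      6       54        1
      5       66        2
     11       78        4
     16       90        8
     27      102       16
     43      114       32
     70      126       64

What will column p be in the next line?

For the column p, each term is the sum of the two before it: 6, 5, 11, 16, 27, 43, 70 → 113.
Column q: +12 each step; 54, 66, 78, 90, 102, 114, 126 → 138.
Column r goes 1, 2, 4, 8, 16, 32, 64 → 128 (×2 each step).

113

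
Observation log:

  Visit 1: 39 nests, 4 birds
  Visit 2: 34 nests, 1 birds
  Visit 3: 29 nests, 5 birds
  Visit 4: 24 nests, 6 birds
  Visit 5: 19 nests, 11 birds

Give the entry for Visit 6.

Nests: 39, 34, 29, 24, 19 → 14 (−5 each step).
Birds — each term is the sum of the two before it: 4, 1, 5, 6, 11 → 17.
Combining the parts gives 14 nests, 17 birds.

14 nests, 17 birds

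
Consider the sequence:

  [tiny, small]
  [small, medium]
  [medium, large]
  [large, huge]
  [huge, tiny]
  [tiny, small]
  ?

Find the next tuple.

First size: tiny, small, medium, large, huge, tiny → small (repeats tiny → small → medium → large → huge).
For the second size, repeats small → medium → large → huge → tiny: small, medium, large, huge, tiny, small → medium.
Putting it together: [small, medium].

[small, medium]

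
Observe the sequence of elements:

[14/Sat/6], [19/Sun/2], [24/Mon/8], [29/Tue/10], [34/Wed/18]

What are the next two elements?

First component — +5 each step: 14, 19, 24, 29, 34 → 39 → 44.
Day goes Sat, Sun, Mon, Tue, Wed → Thu → Fri (runs through the weekdays Mon→Sun).
Third component — each term is the sum of the two before it: 6, 2, 8, 10, 18 → 28 → 46.
Putting the parts together: [39/Thu/28] and then [44/Fri/46].

[39/Thu/28], [44/Fri/46]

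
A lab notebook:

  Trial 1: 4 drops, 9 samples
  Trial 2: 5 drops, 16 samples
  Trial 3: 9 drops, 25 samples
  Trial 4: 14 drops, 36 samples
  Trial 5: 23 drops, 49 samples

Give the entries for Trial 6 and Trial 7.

Drops: 4, 5, 9, 14, 23 → 37 → 60 (each term is the sum of the two before it).
Samples: perfect squares: 3², 4², 5², …; 9, 16, 25, 36, 49 → 64 → 81.
Putting the parts together: 37 drops, 64 samples and then 60 drops, 81 samples.

37 drops, 64 samples; 60 drops, 81 samples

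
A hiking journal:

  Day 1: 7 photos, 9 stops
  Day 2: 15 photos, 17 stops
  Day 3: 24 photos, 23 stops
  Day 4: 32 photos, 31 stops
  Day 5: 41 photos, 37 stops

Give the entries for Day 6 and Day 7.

49 photos, 45 stops; 58 photos, 51 stops

Photos — alternating steps +8, +9, +8, +9, …: 7, 15, 24, 32, 41 → 49 → 58.
Stops goes 9, 17, 23, 31, 37 → 45 → 51 (alternating steps +8, +6, +8, +6, …).
So the next two records are 49 photos, 45 stops and 58 photos, 51 stops.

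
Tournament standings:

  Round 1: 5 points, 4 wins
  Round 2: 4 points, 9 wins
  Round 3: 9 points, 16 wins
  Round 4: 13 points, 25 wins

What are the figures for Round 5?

22 points, 36 wins

Points: 5, 4, 9, 13 → 22 (each term is the sum of the two before it).
Wins goes 4, 9, 16, 25 → 36 (perfect squares: 2², 3², 4², …).
So the next record is 22 points, 36 wins.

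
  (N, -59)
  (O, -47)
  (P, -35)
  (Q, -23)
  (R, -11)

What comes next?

Letter: letters move forward 1 place in the alphabet, so N, O, P, Q, R → S.
Second entry — +12 each step: -59, -47, -35, -23, -11 → 1.
Putting it together: (S, 1).

(S, 1)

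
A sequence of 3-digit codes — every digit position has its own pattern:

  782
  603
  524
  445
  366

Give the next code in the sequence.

First digit goes 7, 6, 5, 4, 3 → 2 (−1 each step, mod 10).
Second digit — +2 each step, mod 10: 8, 0, 2, 4, 6 → 8.
For the third digit, +1 each step, mod 10: 2, 3, 4, 5, 6 → 7.
So the next code is 287.

287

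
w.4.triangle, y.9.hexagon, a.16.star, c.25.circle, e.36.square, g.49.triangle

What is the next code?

i.64.hexagon

Letter: letters move forward 2 places in the alphabet, wrapping Z→A; w, y, a, c, e, g → i.
Second component: perfect squares: 2², 3², 4², …, so 4, 9, 16, 25, 36, 49 → 64.
Shape: repeats triangle → hexagon → star → circle → square; triangle, hexagon, star, circle, square, triangle → hexagon.
Combining the parts gives i.64.hexagon.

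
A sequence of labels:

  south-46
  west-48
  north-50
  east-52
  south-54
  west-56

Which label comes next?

Direction: south, west, north, east, south, west → north (repeats south → west → north → east).
Second component: 46, 48, 50, 52, 54, 56 → 58 (+2 each step).
Putting it together: north-58.

north-58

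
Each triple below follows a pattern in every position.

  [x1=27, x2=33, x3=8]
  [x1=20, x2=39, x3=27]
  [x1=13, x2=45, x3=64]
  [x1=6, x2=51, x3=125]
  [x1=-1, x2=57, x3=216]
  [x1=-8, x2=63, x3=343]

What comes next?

X1 — −7 each step: 27, 20, 13, 6, -1, -8 → -15.
For the x2, +6 each step: 33, 39, 45, 51, 57, 63 → 69.
For the x3, perfect cubes: 2³, 3³, 4³, …: 8, 27, 64, 125, 216, 343 → 512.
Putting it together: [x1=-15, x2=69, x3=512].

[x1=-15, x2=69, x3=512]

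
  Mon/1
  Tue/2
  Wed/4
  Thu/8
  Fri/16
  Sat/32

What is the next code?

Sun/64

Day: Mon, Tue, Wed, Thu, Fri, Sat → Sun (runs through the weekdays Mon→Sun).
Second component: ×2 each step, so 1, 2, 4, 8, 16, 32 → 64.
Combining the parts gives Sun/64.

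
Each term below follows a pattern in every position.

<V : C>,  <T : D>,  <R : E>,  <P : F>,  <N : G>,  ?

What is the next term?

<L : H>

First letter: letters move back 2 places in the alphabet; V, T, R, P, N → L.
For the second letter, letters move forward 1 place in the alphabet: C, D, E, F, G → H.
Combining the parts gives <L : H>.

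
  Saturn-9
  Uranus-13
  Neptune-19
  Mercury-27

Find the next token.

Venus-37

For the planet, runs through the planets Mercury→Neptune: Saturn, Uranus, Neptune, Mercury → Venus.
Second component goes 9, 13, 19, 27 → 37 (differences are 4, 6, 8, … (increasing by 2 each time)).
Combining the parts gives Venus-37.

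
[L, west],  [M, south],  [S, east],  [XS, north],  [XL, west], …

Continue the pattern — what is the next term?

[L, south]

For the size, runs backward through clothing sizes XS→XL: L, M, S, XS, XL → L.
Direction — repeats west → south → east → north: west, south, east, north, west → south.
Putting it together: [L, south].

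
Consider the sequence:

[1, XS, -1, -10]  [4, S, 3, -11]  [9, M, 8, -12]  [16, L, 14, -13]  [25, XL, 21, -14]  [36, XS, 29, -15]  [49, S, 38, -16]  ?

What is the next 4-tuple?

[64, M, 48, -17]

First coordinate goes 1, 4, 9, 16, 25, 36, 49 → 64 (perfect squares: 1², 2², 3², …).
Size: repeats XS → S → M → L → XL, so XS, S, M, L, XL, XS, S → M.
Third coordinate: differences are 4, 5, 6, … (increasing by 1 each time); -1, 3, 8, 14, 21, 29, 38 → 48.
Fourth coordinate: −1 each step, so -10, -11, -12, -13, -14, -15, -16 → -17.
Putting it together: [64, M, 48, -17].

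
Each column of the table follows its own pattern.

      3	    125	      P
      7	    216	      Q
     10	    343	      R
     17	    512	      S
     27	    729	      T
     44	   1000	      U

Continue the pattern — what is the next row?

71  1331  V

First component goes 3, 7, 10, 17, 27, 44 → 71 (each term is the sum of the two before it).
Second component: perfect cubes: 5³, 6³, 7³, …; 125, 216, 343, 512, 729, 1000 → 1331.
Letter: P, Q, R, S, T, U → V (letters move forward 1 place in the alphabet).
Putting it together: 71  1331  V.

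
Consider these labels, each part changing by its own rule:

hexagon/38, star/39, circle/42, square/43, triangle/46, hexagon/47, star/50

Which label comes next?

circle/51

Shape: repeats hexagon → star → circle → square → triangle, so hexagon, star, circle, square, triangle, hexagon, star → circle.
Second component — alternating steps +1, +3, +1, +3, …: 38, 39, 42, 43, 46, 47, 50 → 51.
Putting it together: circle/51.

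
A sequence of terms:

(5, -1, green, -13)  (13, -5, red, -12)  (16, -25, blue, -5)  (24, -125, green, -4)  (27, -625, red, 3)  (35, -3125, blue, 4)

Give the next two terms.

First component goes 5, 13, 16, 24, 27, 35 → 38 → 46 (alternating steps +8, +3, +8, +3, …).
Second component: -1, -5, -25, -125, -625, -3125 → -15625 → -78125 (×5 each step).
Colour: repeats green → red → blue; green, red, blue, green, red, blue → green → red.
Fourth component — alternating steps +1, +7, +1, +7, …: -13, -12, -5, -4, 3, 4 → 11 → 12.
So the next two terms are (38, -15625, green, 11) and (46, -78125, red, 12).

(38, -15625, green, 11), (46, -78125, red, 12)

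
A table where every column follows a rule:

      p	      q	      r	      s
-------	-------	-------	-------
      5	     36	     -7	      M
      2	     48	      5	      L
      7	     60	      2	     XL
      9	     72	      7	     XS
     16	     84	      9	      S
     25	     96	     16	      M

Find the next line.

41  108  25  L

For the column p, each term is the sum of the two before it: 5, 2, 7, 9, 16, 25 → 41.
For the column q, +12 each step: 36, 48, 60, 72, 84, 96 → 108.
Column r — always the previous value of the column p: -7, 5, 2, 7, 9, 16 → 25.
Column s: repeats M → L → XL → XS → S, so M, L, XL, XS, S, M → L.
Putting it together: 41  108  25  L.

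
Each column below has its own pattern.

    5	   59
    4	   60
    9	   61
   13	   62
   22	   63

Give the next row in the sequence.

35  64

First component: each term is the sum of the two before it; 5, 4, 9, 13, 22 → 35.
Second component: +1 each step; 59, 60, 61, 62, 63 → 64.
Putting it together: 35  64.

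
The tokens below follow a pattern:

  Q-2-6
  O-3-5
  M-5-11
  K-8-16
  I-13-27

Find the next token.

G-21-43

Letter: letters move back 2 places in the alphabet, so Q, O, M, K, I → G.
Second component goes 2, 3, 5, 8, 13 → 21 (each term is the sum of the two before it).
Third component: 6, 5, 11, 16, 27 → 43 (each term is the sum of the two before it).
So the next token is G-21-43.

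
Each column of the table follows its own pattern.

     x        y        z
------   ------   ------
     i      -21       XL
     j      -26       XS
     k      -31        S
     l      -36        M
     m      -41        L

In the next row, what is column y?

Column x: letters move forward 1 place in the alphabet, so i, j, k, l, m → n.
Column y: -21, -26, -31, -36, -41 → -46 (−5 each step).
Column z — runs through clothing sizes XS→XL: XL, XS, S, M, L → XL.

-46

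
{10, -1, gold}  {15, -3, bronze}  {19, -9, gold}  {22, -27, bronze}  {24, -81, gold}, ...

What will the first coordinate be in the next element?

25

For the first coordinate, differences are 5, 4, 3, … (decreasing by 1 each time): 10, 15, 19, 22, 24 → 25.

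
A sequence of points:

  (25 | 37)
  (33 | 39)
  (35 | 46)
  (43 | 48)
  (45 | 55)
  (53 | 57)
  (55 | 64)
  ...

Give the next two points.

For the first part, alternating steps +8, +2, +8, +2, …: 25, 33, 35, 43, 45, 53, 55 → 63 → 65.
Second part: alternating steps +2, +7, +2, +7, …; 37, 39, 46, 48, 55, 57, 64 → 66 → 73.
So the next two points are (63 | 66) and (65 | 73).

(63 | 66), (65 | 73)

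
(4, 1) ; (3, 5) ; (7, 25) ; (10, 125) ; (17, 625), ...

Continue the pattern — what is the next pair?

First entry: each term is the sum of the two before it, so 4, 3, 7, 10, 17 → 27.
Second entry — ×5 each step: 1, 5, 25, 125, 625 → 3125.
So the next pair is (27, 3125).

(27, 3125)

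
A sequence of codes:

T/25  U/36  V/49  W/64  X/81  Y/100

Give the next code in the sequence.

Letter: T, U, V, W, X, Y → Z (letters move forward 1 place in the alphabet).
Second component: 25, 36, 49, 64, 81, 100 → 121 (perfect squares: 5², 6², 7², …).
So the next code is Z/121.

Z/121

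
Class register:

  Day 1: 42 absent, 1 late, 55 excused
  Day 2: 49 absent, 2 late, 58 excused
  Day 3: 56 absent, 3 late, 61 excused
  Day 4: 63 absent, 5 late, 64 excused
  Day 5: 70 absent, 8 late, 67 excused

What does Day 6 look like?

77 absent, 13 late, 70 excused

Absent: 42, 49, 56, 63, 70 → 77 (+7 each step).
Late goes 1, 2, 3, 5, 8 → 13 (each term is the sum of the two before it).
Excused: +3 each step, so 55, 58, 61, 64, 67 → 70.
So the next line is 77 absent, 13 late, 70 excused.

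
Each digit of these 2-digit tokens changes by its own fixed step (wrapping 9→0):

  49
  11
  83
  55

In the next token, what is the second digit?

Second digit goes 9, 1, 3, 5 → 7 (+2 each step, mod 10).

7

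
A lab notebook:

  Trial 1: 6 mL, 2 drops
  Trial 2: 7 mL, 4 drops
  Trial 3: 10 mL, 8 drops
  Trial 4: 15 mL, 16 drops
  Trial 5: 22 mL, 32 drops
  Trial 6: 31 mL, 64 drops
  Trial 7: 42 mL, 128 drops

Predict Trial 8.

55 mL, 256 drops

ML — differences are 1, 3, 5, … (increasing by 2 each time): 6, 7, 10, 15, 22, 31, 42 → 55.
Drops: 2, 4, 8, 16, 32, 64, 128 → 256 (×2 each step).
So the next row is 55 mL, 256 drops.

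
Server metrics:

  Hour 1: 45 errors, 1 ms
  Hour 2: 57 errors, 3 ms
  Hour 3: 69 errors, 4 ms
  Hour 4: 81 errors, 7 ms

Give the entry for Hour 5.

93 errors, 11 ms

Errors goes 45, 57, 69, 81 → 93 (+12 each step).
Ms: each term is the sum of the two before it; 1, 3, 4, 7 → 11.
Combining the parts gives 93 errors, 11 ms.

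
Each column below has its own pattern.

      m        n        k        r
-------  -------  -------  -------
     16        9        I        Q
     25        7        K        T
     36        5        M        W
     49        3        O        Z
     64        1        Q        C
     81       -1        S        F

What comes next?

Column m: perfect squares: 4², 5², 6², …, so 16, 25, 36, 49, 64, 81 → 100.
For the column n, −2 each step: 9, 7, 5, 3, 1, -1 → -3.
Column k goes I, K, M, O, Q, S → U (letters move forward 2 places in the alphabet).
Column r: Q, T, W, Z, C, F → I (letters move forward 3 places in the alphabet, wrapping Z→A).
Putting it together: 100  -3  U  I.

100  -3  U  I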